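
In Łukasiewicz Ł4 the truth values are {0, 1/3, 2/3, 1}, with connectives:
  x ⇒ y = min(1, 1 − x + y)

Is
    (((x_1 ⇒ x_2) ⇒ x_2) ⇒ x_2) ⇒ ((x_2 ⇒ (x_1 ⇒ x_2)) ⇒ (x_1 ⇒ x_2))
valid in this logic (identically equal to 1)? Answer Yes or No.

x_1 = 0, x_2 = 0 ↦ 1
x_1 = 0, x_2 = 1/3 ↦ 1
x_1 = 0, x_2 = 2/3 ↦ 1
x_1 = 0, x_2 = 1 ↦ 1
x_1 = 1/3, x_2 = 0 ↦ 1
x_1 = 1/3, x_2 = 1/3 ↦ 1
x_1 = 1/3, x_2 = 2/3 ↦ 1
x_1 = 1/3, x_2 = 1 ↦ 1
x_1 = 2/3, x_2 = 0 ↦ 1
x_1 = 2/3, x_2 = 1/3 ↦ 1
x_1 = 2/3, x_2 = 2/3 ↦ 1
x_1 = 2/3, x_2 = 1 ↦ 1
x_1 = 1, x_2 = 0 ↦ 1
x_1 = 1, x_2 = 1/3 ↦ 1
x_1 = 1, x_2 = 2/3 ↦ 1
x_1 = 1, x_2 = 1 ↦ 1
Every assignment gives a value ≥ 1.

Yes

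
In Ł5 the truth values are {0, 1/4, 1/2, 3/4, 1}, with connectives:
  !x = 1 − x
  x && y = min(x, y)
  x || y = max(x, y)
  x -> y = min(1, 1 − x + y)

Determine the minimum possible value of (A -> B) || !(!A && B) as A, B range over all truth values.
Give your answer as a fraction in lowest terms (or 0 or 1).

3/4

Take A = 1/2, B = 1/4:
A -> B = 1/2 -> 1/4 = 3/4
!A = !1/2 = 1/2
!A && B = 1/2 && 1/4 = 1/4
!(!A && B) = !1/4 = 3/4
(A -> B) || !(!A && B) = 3/4 || 3/4 = 3/4
No assignment yields a value below 3/4, so this is the minimum.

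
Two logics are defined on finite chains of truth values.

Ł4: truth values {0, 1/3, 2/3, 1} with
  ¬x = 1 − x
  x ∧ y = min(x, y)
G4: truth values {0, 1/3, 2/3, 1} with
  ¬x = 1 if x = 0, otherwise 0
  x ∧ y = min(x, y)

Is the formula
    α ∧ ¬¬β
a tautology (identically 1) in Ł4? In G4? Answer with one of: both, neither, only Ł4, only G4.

neither

In Ł4: at α = 0, β = 0 the value is 0 — not a tautology.
In G4: at α = 0, β = 0 the value is 0 — not a tautology.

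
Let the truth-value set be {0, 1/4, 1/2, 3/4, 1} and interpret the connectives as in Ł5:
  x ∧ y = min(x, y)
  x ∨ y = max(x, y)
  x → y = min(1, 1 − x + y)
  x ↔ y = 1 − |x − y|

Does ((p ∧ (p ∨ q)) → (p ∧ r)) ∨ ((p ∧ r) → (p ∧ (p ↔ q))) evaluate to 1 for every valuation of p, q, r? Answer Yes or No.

Counterexample: take p = 3/4, q = 0, r = 1/2.
p ∨ q = 3/4 ∨ 0 = 3/4
p ∧ (p ∨ q) = 3/4 ∧ 3/4 = 3/4
p ∧ r = 3/4 ∧ 1/2 = 1/2
(p ∧ (p ∨ q)) → (p ∧ r) = 3/4 → 1/2 = 3/4
p ∧ r = 3/4 ∧ 1/2 = 1/2
p ↔ q = 3/4 ↔ 0 = 1/4
p ∧ (p ↔ q) = 3/4 ∧ 1/4 = 1/4
(p ∧ r) → (p ∧ (p ↔ q)) = 1/2 → 1/4 = 3/4
((p ∧ (p ∨ q)) → (p ∧ r)) ∨ ((p ∧ r) → (p ∧ (p ↔ q))) = 3/4 ∨ 3/4 = 3/4
This gives 3/4 ≠ 1.

No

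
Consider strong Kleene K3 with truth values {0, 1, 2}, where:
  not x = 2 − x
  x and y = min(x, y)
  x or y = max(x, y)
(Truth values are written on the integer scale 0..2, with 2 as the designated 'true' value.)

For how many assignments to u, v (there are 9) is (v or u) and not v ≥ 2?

1

u = 0, v = 0 ↦ 0  <
u = 0, v = 1 ↦ 1  <
u = 0, v = 2 ↦ 0  <
u = 1, v = 0 ↦ 1  <
u = 1, v = 1 ↦ 1  <
u = 1, v = 2 ↦ 0  <
u = 2, v = 0 ↦ 2  ≥
u = 2, v = 1 ↦ 1  <
u = 2, v = 2 ↦ 0  <
So 1 of the 9 assignments meets the threshold.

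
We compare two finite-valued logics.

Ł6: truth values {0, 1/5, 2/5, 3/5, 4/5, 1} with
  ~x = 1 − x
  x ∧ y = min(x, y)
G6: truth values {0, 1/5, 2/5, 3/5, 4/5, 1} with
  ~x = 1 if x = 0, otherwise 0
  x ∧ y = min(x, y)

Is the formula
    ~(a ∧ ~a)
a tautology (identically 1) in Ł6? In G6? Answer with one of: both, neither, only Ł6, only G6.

In Ł6: at a = 1/5 the value is 4/5 — not a tautology.
In G6: every assignment gives 1 — tautology.

only G6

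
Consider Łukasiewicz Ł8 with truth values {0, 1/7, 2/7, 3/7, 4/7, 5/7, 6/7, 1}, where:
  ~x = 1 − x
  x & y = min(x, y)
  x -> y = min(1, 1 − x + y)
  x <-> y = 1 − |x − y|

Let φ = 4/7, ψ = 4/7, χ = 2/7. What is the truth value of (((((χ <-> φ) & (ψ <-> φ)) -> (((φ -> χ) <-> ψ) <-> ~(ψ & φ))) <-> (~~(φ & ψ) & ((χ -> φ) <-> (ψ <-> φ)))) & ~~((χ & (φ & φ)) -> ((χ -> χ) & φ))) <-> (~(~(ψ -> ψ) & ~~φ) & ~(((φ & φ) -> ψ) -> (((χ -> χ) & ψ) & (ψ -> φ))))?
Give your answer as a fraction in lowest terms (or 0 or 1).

χ <-> φ = 2/7 <-> 4/7 = 5/7
ψ <-> φ = 4/7 <-> 4/7 = 1
(χ <-> φ) & (ψ <-> φ) = 5/7 & 1 = 5/7
φ -> χ = 4/7 -> 2/7 = 5/7
(φ -> χ) <-> ψ = 5/7 <-> 4/7 = 6/7
ψ & φ = 4/7 & 4/7 = 4/7
~(ψ & φ) = ~4/7 = 3/7
((φ -> χ) <-> ψ) <-> ~(ψ & φ) = 6/7 <-> 3/7 = 4/7
((χ <-> φ) & (ψ <-> φ)) -> (((φ -> χ) <-> ψ) <-> ~(ψ & φ)) = 5/7 -> 4/7 = 6/7
φ & ψ = 4/7 & 4/7 = 4/7
~(φ & ψ) = ~4/7 = 3/7
~~(φ & ψ) = ~3/7 = 4/7
χ -> φ = 2/7 -> 4/7 = 1
ψ <-> φ = 4/7 <-> 4/7 = 1
(χ -> φ) <-> (ψ <-> φ) = 1 <-> 1 = 1
~~(φ & ψ) & ((χ -> φ) <-> (ψ <-> φ)) = 4/7 & 1 = 4/7
(((χ <-> φ) & (ψ <-> φ)) -> (((φ -> χ) <-> ψ) <-> ~(ψ & φ))) <-> (~~(φ & ψ) & ((χ -> φ) <-> (ψ <-> φ))) = 6/7 <-> 4/7 = 5/7
φ & φ = 4/7 & 4/7 = 4/7
χ & (φ & φ) = 2/7 & 4/7 = 2/7
χ -> χ = 2/7 -> 2/7 = 1
(χ -> χ) & φ = 1 & 4/7 = 4/7
(χ & (φ & φ)) -> ((χ -> χ) & φ) = 2/7 -> 4/7 = 1
~((χ & (φ & φ)) -> ((χ -> χ) & φ)) = ~1 = 0
~~((χ & (φ & φ)) -> ((χ -> χ) & φ)) = ~0 = 1
((((χ <-> φ) & (ψ <-> φ)) -> (((φ -> χ) <-> ψ) <-> ~(ψ & φ))) <-> (~~(φ & ψ) & ((χ -> φ) <-> (ψ <-> φ)))) & ~~((χ & (φ & φ)) -> ((χ -> χ) & φ)) = 5/7 & 1 = 5/7
ψ -> ψ = 4/7 -> 4/7 = 1
~(ψ -> ψ) = ~1 = 0
~φ = ~4/7 = 3/7
~~φ = ~3/7 = 4/7
~(ψ -> ψ) & ~~φ = 0 & 4/7 = 0
~(~(ψ -> ψ) & ~~φ) = ~0 = 1
φ & φ = 4/7 & 4/7 = 4/7
(φ & φ) -> ψ = 4/7 -> 4/7 = 1
χ -> χ = 2/7 -> 2/7 = 1
(χ -> χ) & ψ = 1 & 4/7 = 4/7
ψ -> φ = 4/7 -> 4/7 = 1
((χ -> χ) & ψ) & (ψ -> φ) = 4/7 & 1 = 4/7
((φ & φ) -> ψ) -> (((χ -> χ) & ψ) & (ψ -> φ)) = 1 -> 4/7 = 4/7
~(((φ & φ) -> ψ) -> (((χ -> χ) & ψ) & (ψ -> φ))) = ~4/7 = 3/7
~(~(ψ -> ψ) & ~~φ) & ~(((φ & φ) -> ψ) -> (((χ -> χ) & ψ) & (ψ -> φ))) = 1 & 3/7 = 3/7
(((((χ <-> φ) & (ψ <-> φ)) -> (((φ -> χ) <-> ψ) <-> ~(ψ & φ))) <-> (~~(φ & ψ) & ((χ -> φ) <-> (ψ <-> φ)))) & ~~((χ & (φ & φ)) -> ((χ -> χ) & φ))) <-> (~(~(ψ -> ψ) & ~~φ) & ~(((φ & φ) -> ψ) -> (((χ -> χ) & ψ) & (ψ -> φ)))) = 5/7 <-> 3/7 = 5/7

5/7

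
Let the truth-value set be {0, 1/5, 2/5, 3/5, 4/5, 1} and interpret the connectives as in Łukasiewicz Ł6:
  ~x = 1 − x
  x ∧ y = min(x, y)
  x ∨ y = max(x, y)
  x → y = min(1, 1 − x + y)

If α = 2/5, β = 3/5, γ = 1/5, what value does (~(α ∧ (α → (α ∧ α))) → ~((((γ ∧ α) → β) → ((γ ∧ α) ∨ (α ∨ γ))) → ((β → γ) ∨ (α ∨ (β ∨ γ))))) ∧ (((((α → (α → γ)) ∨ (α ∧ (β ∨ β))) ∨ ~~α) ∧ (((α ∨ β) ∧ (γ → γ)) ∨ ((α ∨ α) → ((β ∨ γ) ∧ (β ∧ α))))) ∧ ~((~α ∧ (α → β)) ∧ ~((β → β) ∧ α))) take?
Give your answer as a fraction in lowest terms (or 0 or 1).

α ∧ α = 2/5 ∧ 2/5 = 2/5
α → (α ∧ α) = 2/5 → 2/5 = 1
α ∧ (α → (α ∧ α)) = 2/5 ∧ 1 = 2/5
~(α ∧ (α → (α ∧ α))) = ~2/5 = 3/5
γ ∧ α = 1/5 ∧ 2/5 = 1/5
(γ ∧ α) → β = 1/5 → 3/5 = 1
γ ∧ α = 1/5 ∧ 2/5 = 1/5
α ∨ γ = 2/5 ∨ 1/5 = 2/5
(γ ∧ α) ∨ (α ∨ γ) = 1/5 ∨ 2/5 = 2/5
((γ ∧ α) → β) → ((γ ∧ α) ∨ (α ∨ γ)) = 1 → 2/5 = 2/5
β → γ = 3/5 → 1/5 = 3/5
β ∨ γ = 3/5 ∨ 1/5 = 3/5
α ∨ (β ∨ γ) = 2/5 ∨ 3/5 = 3/5
(β → γ) ∨ (α ∨ (β ∨ γ)) = 3/5 ∨ 3/5 = 3/5
(((γ ∧ α) → β) → ((γ ∧ α) ∨ (α ∨ γ))) → ((β → γ) ∨ (α ∨ (β ∨ γ))) = 2/5 → 3/5 = 1
~((((γ ∧ α) → β) → ((γ ∧ α) ∨ (α ∨ γ))) → ((β → γ) ∨ (α ∨ (β ∨ γ)))) = ~1 = 0
~(α ∧ (α → (α ∧ α))) → ~((((γ ∧ α) → β) → ((γ ∧ α) ∨ (α ∨ γ))) → ((β → γ) ∨ (α ∨ (β ∨ γ)))) = 3/5 → 0 = 2/5
α → γ = 2/5 → 1/5 = 4/5
α → (α → γ) = 2/5 → 4/5 = 1
β ∨ β = 3/5 ∨ 3/5 = 3/5
α ∧ (β ∨ β) = 2/5 ∧ 3/5 = 2/5
(α → (α → γ)) ∨ (α ∧ (β ∨ β)) = 1 ∨ 2/5 = 1
~α = ~2/5 = 3/5
~~α = ~3/5 = 2/5
((α → (α → γ)) ∨ (α ∧ (β ∨ β))) ∨ ~~α = 1 ∨ 2/5 = 1
α ∨ β = 2/5 ∨ 3/5 = 3/5
γ → γ = 1/5 → 1/5 = 1
(α ∨ β) ∧ (γ → γ) = 3/5 ∧ 1 = 3/5
α ∨ α = 2/5 ∨ 2/5 = 2/5
β ∨ γ = 3/5 ∨ 1/5 = 3/5
β ∧ α = 3/5 ∧ 2/5 = 2/5
(β ∨ γ) ∧ (β ∧ α) = 3/5 ∧ 2/5 = 2/5
(α ∨ α) → ((β ∨ γ) ∧ (β ∧ α)) = 2/5 → 2/5 = 1
((α ∨ β) ∧ (γ → γ)) ∨ ((α ∨ α) → ((β ∨ γ) ∧ (β ∧ α))) = 3/5 ∨ 1 = 1
(((α → (α → γ)) ∨ (α ∧ (β ∨ β))) ∨ ~~α) ∧ (((α ∨ β) ∧ (γ → γ)) ∨ ((α ∨ α) → ((β ∨ γ) ∧ (β ∧ α)))) = 1 ∧ 1 = 1
~α = ~2/5 = 3/5
α → β = 2/5 → 3/5 = 1
~α ∧ (α → β) = 3/5 ∧ 1 = 3/5
β → β = 3/5 → 3/5 = 1
(β → β) ∧ α = 1 ∧ 2/5 = 2/5
~((β → β) ∧ α) = ~2/5 = 3/5
(~α ∧ (α → β)) ∧ ~((β → β) ∧ α) = 3/5 ∧ 3/5 = 3/5
~((~α ∧ (α → β)) ∧ ~((β → β) ∧ α)) = ~3/5 = 2/5
((((α → (α → γ)) ∨ (α ∧ (β ∨ β))) ∨ ~~α) ∧ (((α ∨ β) ∧ (γ → γ)) ∨ ((α ∨ α) → ((β ∨ γ) ∧ (β ∧ α))))) ∧ ~((~α ∧ (α → β)) ∧ ~((β → β) ∧ α)) = 1 ∧ 2/5 = 2/5
(~(α ∧ (α → (α ∧ α))) → ~((((γ ∧ α) → β) → ((γ ∧ α) ∨ (α ∨ γ))) → ((β → γ) ∨ (α ∨ (β ∨ γ))))) ∧ (((((α → (α → γ)) ∨ (α ∧ (β ∨ β))) ∨ ~~α) ∧ (((α ∨ β) ∧ (γ → γ)) ∨ ((α ∨ α) → ((β ∨ γ) ∧ (β ∧ α))))) ∧ ~((~α ∧ (α → β)) ∧ ~((β → β) ∧ α))) = 2/5 ∧ 2/5 = 2/5

2/5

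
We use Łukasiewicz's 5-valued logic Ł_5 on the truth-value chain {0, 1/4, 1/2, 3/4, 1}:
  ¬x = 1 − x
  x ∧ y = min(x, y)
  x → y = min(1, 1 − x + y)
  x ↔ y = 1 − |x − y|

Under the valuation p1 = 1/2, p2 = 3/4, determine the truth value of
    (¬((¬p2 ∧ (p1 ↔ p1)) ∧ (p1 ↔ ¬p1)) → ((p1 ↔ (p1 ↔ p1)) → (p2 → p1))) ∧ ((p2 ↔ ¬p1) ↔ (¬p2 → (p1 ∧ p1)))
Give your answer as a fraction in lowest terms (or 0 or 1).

¬p2 = ¬3/4 = 1/4
p1 ↔ p1 = 1/2 ↔ 1/2 = 1
¬p2 ∧ (p1 ↔ p1) = 1/4 ∧ 1 = 1/4
¬p1 = ¬1/2 = 1/2
p1 ↔ ¬p1 = 1/2 ↔ 1/2 = 1
(¬p2 ∧ (p1 ↔ p1)) ∧ (p1 ↔ ¬p1) = 1/4 ∧ 1 = 1/4
¬((¬p2 ∧ (p1 ↔ p1)) ∧ (p1 ↔ ¬p1)) = ¬1/4 = 3/4
p1 ↔ p1 = 1/2 ↔ 1/2 = 1
p1 ↔ (p1 ↔ p1) = 1/2 ↔ 1 = 1/2
p2 → p1 = 3/4 → 1/2 = 3/4
(p1 ↔ (p1 ↔ p1)) → (p2 → p1) = 1/2 → 3/4 = 1
¬((¬p2 ∧ (p1 ↔ p1)) ∧ (p1 ↔ ¬p1)) → ((p1 ↔ (p1 ↔ p1)) → (p2 → p1)) = 3/4 → 1 = 1
¬p1 = ¬1/2 = 1/2
p2 ↔ ¬p1 = 3/4 ↔ 1/2 = 3/4
¬p2 = ¬3/4 = 1/4
p1 ∧ p1 = 1/2 ∧ 1/2 = 1/2
¬p2 → (p1 ∧ p1) = 1/4 → 1/2 = 1
(p2 ↔ ¬p1) ↔ (¬p2 → (p1 ∧ p1)) = 3/4 ↔ 1 = 3/4
(¬((¬p2 ∧ (p1 ↔ p1)) ∧ (p1 ↔ ¬p1)) → ((p1 ↔ (p1 ↔ p1)) → (p2 → p1))) ∧ ((p2 ↔ ¬p1) ↔ (¬p2 → (p1 ∧ p1))) = 1 ∧ 3/4 = 3/4

3/4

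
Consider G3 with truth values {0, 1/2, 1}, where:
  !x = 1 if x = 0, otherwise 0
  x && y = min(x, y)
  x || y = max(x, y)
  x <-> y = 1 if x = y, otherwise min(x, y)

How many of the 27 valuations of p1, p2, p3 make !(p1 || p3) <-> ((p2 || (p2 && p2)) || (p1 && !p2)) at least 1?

value 1: 3 assignments (counts)
value 1/2: 1 assignment
value 0: 23 assignments
So 3 of the 27 assignments meet the threshold.

3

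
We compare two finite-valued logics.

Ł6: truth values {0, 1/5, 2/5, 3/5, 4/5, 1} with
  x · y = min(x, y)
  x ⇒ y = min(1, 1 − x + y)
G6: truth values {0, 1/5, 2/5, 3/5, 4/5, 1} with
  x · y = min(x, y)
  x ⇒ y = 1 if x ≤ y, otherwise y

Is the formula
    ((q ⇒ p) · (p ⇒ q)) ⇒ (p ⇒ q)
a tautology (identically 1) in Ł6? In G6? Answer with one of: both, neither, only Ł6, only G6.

In Ł6: every assignment gives 1 — tautology.
In G6: every assignment gives 1 — tautology.

both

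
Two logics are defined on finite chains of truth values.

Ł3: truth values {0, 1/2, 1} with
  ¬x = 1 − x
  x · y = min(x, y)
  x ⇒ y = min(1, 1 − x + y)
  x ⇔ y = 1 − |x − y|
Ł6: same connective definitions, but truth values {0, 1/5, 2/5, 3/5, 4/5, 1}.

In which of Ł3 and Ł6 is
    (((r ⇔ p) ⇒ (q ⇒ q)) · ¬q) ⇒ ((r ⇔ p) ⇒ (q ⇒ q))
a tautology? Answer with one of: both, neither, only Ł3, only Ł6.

In Ł3: every assignment gives 1 — tautology.
In Ł6: every assignment gives 1 — tautology.

both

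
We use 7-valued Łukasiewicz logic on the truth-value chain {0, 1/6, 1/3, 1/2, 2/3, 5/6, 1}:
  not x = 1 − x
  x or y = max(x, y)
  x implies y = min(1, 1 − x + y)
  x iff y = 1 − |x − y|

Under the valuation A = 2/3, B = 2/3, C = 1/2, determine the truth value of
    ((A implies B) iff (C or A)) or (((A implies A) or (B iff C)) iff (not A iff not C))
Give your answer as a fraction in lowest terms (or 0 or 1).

A implies B = 2/3 implies 2/3 = 1
C or A = 1/2 or 2/3 = 2/3
(A implies B) iff (C or A) = 1 iff 2/3 = 2/3
A implies A = 2/3 implies 2/3 = 1
B iff C = 2/3 iff 1/2 = 5/6
(A implies A) or (B iff C) = 1 or 5/6 = 1
not A = not 2/3 = 1/3
not C = not 1/2 = 1/2
not A iff not C = 1/3 iff 1/2 = 5/6
((A implies A) or (B iff C)) iff (not A iff not C) = 1 iff 5/6 = 5/6
((A implies B) iff (C or A)) or (((A implies A) or (B iff C)) iff (not A iff not C)) = 2/3 or 5/6 = 5/6

5/6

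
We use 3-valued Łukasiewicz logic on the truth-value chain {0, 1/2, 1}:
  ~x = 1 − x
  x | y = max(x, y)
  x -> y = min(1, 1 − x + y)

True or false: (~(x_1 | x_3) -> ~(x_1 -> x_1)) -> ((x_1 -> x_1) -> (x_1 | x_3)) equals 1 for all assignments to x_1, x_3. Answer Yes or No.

x_1 = 0, x_3 = 0 ↦ 1
x_1 = 0, x_3 = 1/2 ↦ 1
x_1 = 0, x_3 = 1 ↦ 1
x_1 = 1/2, x_3 = 0 ↦ 1
x_1 = 1/2, x_3 = 1/2 ↦ 1
x_1 = 1/2, x_3 = 1 ↦ 1
x_1 = 1, x_3 = 0 ↦ 1
x_1 = 1, x_3 = 1/2 ↦ 1
x_1 = 1, x_3 = 1 ↦ 1
Every assignment gives a value ≥ 1.

Yes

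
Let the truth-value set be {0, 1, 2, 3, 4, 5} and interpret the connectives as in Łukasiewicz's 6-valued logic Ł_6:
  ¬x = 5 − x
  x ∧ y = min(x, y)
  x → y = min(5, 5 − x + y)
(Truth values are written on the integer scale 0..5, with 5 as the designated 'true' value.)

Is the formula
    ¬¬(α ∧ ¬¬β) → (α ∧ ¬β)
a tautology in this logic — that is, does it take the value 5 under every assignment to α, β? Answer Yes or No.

No

Counterexample: take α = 1, β = 5.
¬β = ¬5 = 0
¬¬β = ¬0 = 5
α ∧ ¬¬β = 1 ∧ 5 = 1
¬(α ∧ ¬¬β) = ¬1 = 4
¬¬(α ∧ ¬¬β) = ¬4 = 1
¬β = ¬5 = 0
α ∧ ¬β = 1 ∧ 0 = 0
¬¬(α ∧ ¬¬β) → (α ∧ ¬β) = 1 → 0 = 4
This gives 4 ≠ 5.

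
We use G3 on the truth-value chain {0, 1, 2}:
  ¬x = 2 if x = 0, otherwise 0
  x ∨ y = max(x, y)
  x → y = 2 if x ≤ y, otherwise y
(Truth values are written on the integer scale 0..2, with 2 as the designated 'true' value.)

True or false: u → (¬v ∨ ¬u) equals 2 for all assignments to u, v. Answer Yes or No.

No

Counterexample: take u = 1, v = 1.
¬v = ¬1 = 0
¬u = ¬1 = 0
¬v ∨ ¬u = 0 ∨ 0 = 0
u → (¬v ∨ ¬u) = 1 → 0 = 0
This gives 0 ≠ 2.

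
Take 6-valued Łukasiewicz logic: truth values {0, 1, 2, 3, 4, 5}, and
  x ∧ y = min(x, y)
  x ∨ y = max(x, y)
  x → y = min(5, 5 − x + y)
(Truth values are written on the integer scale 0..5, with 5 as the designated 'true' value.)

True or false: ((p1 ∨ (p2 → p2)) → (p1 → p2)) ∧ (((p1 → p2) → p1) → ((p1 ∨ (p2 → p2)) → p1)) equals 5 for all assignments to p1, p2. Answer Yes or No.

Counterexample: take p1 = 1, p2 = 0.
p2 → p2 = 0 → 0 = 5
p1 ∨ (p2 → p2) = 1 ∨ 5 = 5
p1 → p2 = 1 → 0 = 4
(p1 ∨ (p2 → p2)) → (p1 → p2) = 5 → 4 = 4
(p1 → p2) → p1 = 4 → 1 = 2
(p1 ∨ (p2 → p2)) → p1 = 5 → 1 = 1
((p1 → p2) → p1) → ((p1 ∨ (p2 → p2)) → p1) = 2 → 1 = 4
((p1 ∨ (p2 → p2)) → (p1 → p2)) ∧ (((p1 → p2) → p1) → ((p1 ∨ (p2 → p2)) → p1)) = 4 ∧ 4 = 4
This gives 4 ≠ 5.

No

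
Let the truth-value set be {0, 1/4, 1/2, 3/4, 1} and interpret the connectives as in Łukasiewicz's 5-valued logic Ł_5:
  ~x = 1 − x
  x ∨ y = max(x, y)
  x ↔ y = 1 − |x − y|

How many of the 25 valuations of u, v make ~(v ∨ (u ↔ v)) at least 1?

1

value 1: 1 assignment (counts)
value 3/4: 2 assignments
value 1/2: 4 assignments
value 1/4: 9 assignments
value 0: 9 assignments
So 1 of the 25 assignments meets the threshold.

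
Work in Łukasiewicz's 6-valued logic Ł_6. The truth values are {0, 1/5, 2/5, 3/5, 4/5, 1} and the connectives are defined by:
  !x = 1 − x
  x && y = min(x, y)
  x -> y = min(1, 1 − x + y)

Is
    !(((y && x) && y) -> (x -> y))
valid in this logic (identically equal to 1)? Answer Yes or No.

Counterexample: take x = 0, y = 0.
y && x = 0 && 0 = 0
(y && x) && y = 0 && 0 = 0
x -> y = 0 -> 0 = 1
((y && x) && y) -> (x -> y) = 0 -> 1 = 1
!(((y && x) && y) -> (x -> y)) = !1 = 0
This gives 0 ≠ 1.

No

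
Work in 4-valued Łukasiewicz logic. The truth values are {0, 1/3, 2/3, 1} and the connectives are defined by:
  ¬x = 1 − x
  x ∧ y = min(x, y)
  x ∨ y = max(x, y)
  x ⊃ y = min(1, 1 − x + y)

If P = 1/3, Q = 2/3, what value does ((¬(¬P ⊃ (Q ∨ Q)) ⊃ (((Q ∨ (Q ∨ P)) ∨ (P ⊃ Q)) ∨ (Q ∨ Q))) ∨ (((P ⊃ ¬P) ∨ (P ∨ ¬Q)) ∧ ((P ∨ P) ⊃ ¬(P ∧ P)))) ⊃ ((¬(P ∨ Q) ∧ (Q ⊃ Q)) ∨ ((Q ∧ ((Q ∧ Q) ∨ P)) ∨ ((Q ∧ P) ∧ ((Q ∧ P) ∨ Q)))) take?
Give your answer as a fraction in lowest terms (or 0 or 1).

2/3

¬P = ¬1/3 = 2/3
Q ∨ Q = 2/3 ∨ 2/3 = 2/3
¬P ⊃ (Q ∨ Q) = 2/3 ⊃ 2/3 = 1
¬(¬P ⊃ (Q ∨ Q)) = ¬1 = 0
Q ∨ P = 2/3 ∨ 1/3 = 2/3
Q ∨ (Q ∨ P) = 2/3 ∨ 2/3 = 2/3
P ⊃ Q = 1/3 ⊃ 2/3 = 1
(Q ∨ (Q ∨ P)) ∨ (P ⊃ Q) = 2/3 ∨ 1 = 1
Q ∨ Q = 2/3 ∨ 2/3 = 2/3
((Q ∨ (Q ∨ P)) ∨ (P ⊃ Q)) ∨ (Q ∨ Q) = 1 ∨ 2/3 = 1
¬(¬P ⊃ (Q ∨ Q)) ⊃ (((Q ∨ (Q ∨ P)) ∨ (P ⊃ Q)) ∨ (Q ∨ Q)) = 0 ⊃ 1 = 1
¬P = ¬1/3 = 2/3
P ⊃ ¬P = 1/3 ⊃ 2/3 = 1
¬Q = ¬2/3 = 1/3
P ∨ ¬Q = 1/3 ∨ 1/3 = 1/3
(P ⊃ ¬P) ∨ (P ∨ ¬Q) = 1 ∨ 1/3 = 1
P ∨ P = 1/3 ∨ 1/3 = 1/3
P ∧ P = 1/3 ∧ 1/3 = 1/3
¬(P ∧ P) = ¬1/3 = 2/3
(P ∨ P) ⊃ ¬(P ∧ P) = 1/3 ⊃ 2/3 = 1
((P ⊃ ¬P) ∨ (P ∨ ¬Q)) ∧ ((P ∨ P) ⊃ ¬(P ∧ P)) = 1 ∧ 1 = 1
(¬(¬P ⊃ (Q ∨ Q)) ⊃ (((Q ∨ (Q ∨ P)) ∨ (P ⊃ Q)) ∨ (Q ∨ Q))) ∨ (((P ⊃ ¬P) ∨ (P ∨ ¬Q)) ∧ ((P ∨ P) ⊃ ¬(P ∧ P))) = 1 ∨ 1 = 1
P ∨ Q = 1/3 ∨ 2/3 = 2/3
¬(P ∨ Q) = ¬2/3 = 1/3
Q ⊃ Q = 2/3 ⊃ 2/3 = 1
¬(P ∨ Q) ∧ (Q ⊃ Q) = 1/3 ∧ 1 = 1/3
Q ∧ Q = 2/3 ∧ 2/3 = 2/3
(Q ∧ Q) ∨ P = 2/3 ∨ 1/3 = 2/3
Q ∧ ((Q ∧ Q) ∨ P) = 2/3 ∧ 2/3 = 2/3
Q ∧ P = 2/3 ∧ 1/3 = 1/3
Q ∧ P = 2/3 ∧ 1/3 = 1/3
(Q ∧ P) ∨ Q = 1/3 ∨ 2/3 = 2/3
(Q ∧ P) ∧ ((Q ∧ P) ∨ Q) = 1/3 ∧ 2/3 = 1/3
(Q ∧ ((Q ∧ Q) ∨ P)) ∨ ((Q ∧ P) ∧ ((Q ∧ P) ∨ Q)) = 2/3 ∨ 1/3 = 2/3
(¬(P ∨ Q) ∧ (Q ⊃ Q)) ∨ ((Q ∧ ((Q ∧ Q) ∨ P)) ∨ ((Q ∧ P) ∧ ((Q ∧ P) ∨ Q))) = 1/3 ∨ 2/3 = 2/3
((¬(¬P ⊃ (Q ∨ Q)) ⊃ (((Q ∨ (Q ∨ P)) ∨ (P ⊃ Q)) ∨ (Q ∨ Q))) ∨ (((P ⊃ ¬P) ∨ (P ∨ ¬Q)) ∧ ((P ∨ P) ⊃ ¬(P ∧ P)))) ⊃ ((¬(P ∨ Q) ∧ (Q ⊃ Q)) ∨ ((Q ∧ ((Q ∧ Q) ∨ P)) ∨ ((Q ∧ P) ∧ ((Q ∧ P) ∨ Q)))) = 1 ⊃ 2/3 = 2/3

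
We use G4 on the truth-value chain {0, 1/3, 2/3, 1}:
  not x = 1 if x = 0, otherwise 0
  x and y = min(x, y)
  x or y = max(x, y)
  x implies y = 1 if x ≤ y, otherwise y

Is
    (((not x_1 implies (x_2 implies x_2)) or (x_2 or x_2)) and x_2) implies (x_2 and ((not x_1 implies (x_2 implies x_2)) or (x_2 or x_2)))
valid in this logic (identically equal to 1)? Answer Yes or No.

Yes

x_1 = 0, x_2 = 0 ↦ 1
x_1 = 0, x_2 = 1/3 ↦ 1
x_1 = 0, x_2 = 2/3 ↦ 1
x_1 = 0, x_2 = 1 ↦ 1
x_1 = 1/3, x_2 = 0 ↦ 1
x_1 = 1/3, x_2 = 1/3 ↦ 1
x_1 = 1/3, x_2 = 2/3 ↦ 1
x_1 = 1/3, x_2 = 1 ↦ 1
x_1 = 2/3, x_2 = 0 ↦ 1
x_1 = 2/3, x_2 = 1/3 ↦ 1
x_1 = 2/3, x_2 = 2/3 ↦ 1
x_1 = 2/3, x_2 = 1 ↦ 1
x_1 = 1, x_2 = 0 ↦ 1
x_1 = 1, x_2 = 1/3 ↦ 1
x_1 = 1, x_2 = 2/3 ↦ 1
x_1 = 1, x_2 = 1 ↦ 1
Every assignment gives a value ≥ 1.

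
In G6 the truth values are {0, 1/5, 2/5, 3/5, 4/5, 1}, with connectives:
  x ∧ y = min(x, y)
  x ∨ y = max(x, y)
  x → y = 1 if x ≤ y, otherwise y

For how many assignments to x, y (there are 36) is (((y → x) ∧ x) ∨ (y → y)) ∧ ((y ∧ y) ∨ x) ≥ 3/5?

27

value 1: 11 assignments (counts)
value 4/5: 9 assignments (counts)
value 3/5: 7 assignments (counts)
value 2/5: 5 assignments
value 1/5: 3 assignments
value 0: 1 assignment
So 27 of the 36 assignments meet the threshold.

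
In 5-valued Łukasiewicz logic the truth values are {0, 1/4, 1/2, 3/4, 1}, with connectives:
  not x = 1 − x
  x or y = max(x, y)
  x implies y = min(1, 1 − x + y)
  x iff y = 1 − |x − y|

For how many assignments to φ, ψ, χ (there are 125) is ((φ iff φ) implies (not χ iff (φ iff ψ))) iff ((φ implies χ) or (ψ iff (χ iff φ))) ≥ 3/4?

value 1: 41 assignments (counts)
value 3/4: 26 assignments (counts)
value 1/2: 36 assignments
value 1/4: 14 assignments
value 0: 8 assignments
So 67 of the 125 assignments meet the threshold.

67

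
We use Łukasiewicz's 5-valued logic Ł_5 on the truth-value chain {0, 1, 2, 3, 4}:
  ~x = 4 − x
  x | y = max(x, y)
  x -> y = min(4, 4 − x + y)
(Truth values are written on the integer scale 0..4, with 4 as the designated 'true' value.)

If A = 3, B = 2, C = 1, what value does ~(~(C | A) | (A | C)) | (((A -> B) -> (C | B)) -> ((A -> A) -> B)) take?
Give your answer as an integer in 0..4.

C | A = 1 | 3 = 3
~(C | A) = ~3 = 1
A | C = 3 | 1 = 3
~(C | A) | (A | C) = 1 | 3 = 3
~(~(C | A) | (A | C)) = ~3 = 1
A -> B = 3 -> 2 = 3
C | B = 1 | 2 = 2
(A -> B) -> (C | B) = 3 -> 2 = 3
A -> A = 3 -> 3 = 4
(A -> A) -> B = 4 -> 2 = 2
((A -> B) -> (C | B)) -> ((A -> A) -> B) = 3 -> 2 = 3
~(~(C | A) | (A | C)) | (((A -> B) -> (C | B)) -> ((A -> A) -> B)) = 1 | 3 = 3

3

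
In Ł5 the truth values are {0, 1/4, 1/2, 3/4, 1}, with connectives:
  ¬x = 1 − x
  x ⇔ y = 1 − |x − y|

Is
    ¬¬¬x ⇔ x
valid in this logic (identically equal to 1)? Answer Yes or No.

No

Counterexample: take x = 0.
¬x = ¬0 = 1
¬¬x = ¬1 = 0
¬¬¬x = ¬0 = 1
¬¬¬x ⇔ x = 1 ⇔ 0 = 0
This gives 0 ≠ 1.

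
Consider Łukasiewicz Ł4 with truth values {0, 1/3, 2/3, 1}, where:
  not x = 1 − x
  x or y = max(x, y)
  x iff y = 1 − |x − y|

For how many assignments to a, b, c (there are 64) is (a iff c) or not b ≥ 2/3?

value 1: 28 assignments (counts)
value 2/3: 24 assignments (counts)
value 1/3: 10 assignments
value 0: 2 assignments
So 52 of the 64 assignments meet the threshold.

52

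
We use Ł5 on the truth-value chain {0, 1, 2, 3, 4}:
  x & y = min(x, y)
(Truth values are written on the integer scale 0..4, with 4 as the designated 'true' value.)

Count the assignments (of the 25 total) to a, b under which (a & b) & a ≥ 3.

4

value 4: 1 assignment (counts)
value 3: 3 assignments (counts)
value 2: 5 assignments
value 1: 7 assignments
value 0: 9 assignments
So 4 of the 25 assignments meet the threshold.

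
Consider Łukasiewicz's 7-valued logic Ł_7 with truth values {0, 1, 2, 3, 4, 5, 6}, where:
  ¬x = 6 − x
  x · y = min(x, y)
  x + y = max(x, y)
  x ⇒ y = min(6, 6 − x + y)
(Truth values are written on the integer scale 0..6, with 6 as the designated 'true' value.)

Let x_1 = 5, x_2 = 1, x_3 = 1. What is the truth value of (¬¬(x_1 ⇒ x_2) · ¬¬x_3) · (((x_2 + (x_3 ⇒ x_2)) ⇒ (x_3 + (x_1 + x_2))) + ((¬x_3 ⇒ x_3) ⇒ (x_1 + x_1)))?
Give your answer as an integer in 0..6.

x_1 ⇒ x_2 = 5 ⇒ 1 = 2
¬(x_1 ⇒ x_2) = ¬2 = 4
¬¬(x_1 ⇒ x_2) = ¬4 = 2
¬x_3 = ¬1 = 5
¬¬x_3 = ¬5 = 1
¬¬(x_1 ⇒ x_2) · ¬¬x_3 = 2 · 1 = 1
x_3 ⇒ x_2 = 1 ⇒ 1 = 6
x_2 + (x_3 ⇒ x_2) = 1 + 6 = 6
x_1 + x_2 = 5 + 1 = 5
x_3 + (x_1 + x_2) = 1 + 5 = 5
(x_2 + (x_3 ⇒ x_2)) ⇒ (x_3 + (x_1 + x_2)) = 6 ⇒ 5 = 5
¬x_3 = ¬1 = 5
¬x_3 ⇒ x_3 = 5 ⇒ 1 = 2
x_1 + x_1 = 5 + 5 = 5
(¬x_3 ⇒ x_3) ⇒ (x_1 + x_1) = 2 ⇒ 5 = 6
((x_2 + (x_3 ⇒ x_2)) ⇒ (x_3 + (x_1 + x_2))) + ((¬x_3 ⇒ x_3) ⇒ (x_1 + x_1)) = 5 + 6 = 6
(¬¬(x_1 ⇒ x_2) · ¬¬x_3) · (((x_2 + (x_3 ⇒ x_2)) ⇒ (x_3 + (x_1 + x_2))) + ((¬x_3 ⇒ x_3) ⇒ (x_1 + x_1))) = 1 · 6 = 1

1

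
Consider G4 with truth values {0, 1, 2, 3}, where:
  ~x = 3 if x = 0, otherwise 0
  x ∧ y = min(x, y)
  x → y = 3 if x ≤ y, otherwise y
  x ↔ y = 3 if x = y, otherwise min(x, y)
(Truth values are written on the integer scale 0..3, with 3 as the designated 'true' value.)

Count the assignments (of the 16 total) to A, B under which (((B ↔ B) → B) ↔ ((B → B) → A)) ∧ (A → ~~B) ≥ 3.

4

A = 0, B = 0 ↦ 3  ≥
A = 0, B = 1 ↦ 0  <
A = 0, B = 2 ↦ 0  <
A = 0, B = 3 ↦ 0  <
A = 1, B = 0 ↦ 0  <
A = 1, B = 1 ↦ 3  ≥
A = 1, B = 2 ↦ 1  <
A = 1, B = 3 ↦ 1  <
A = 2, B = 0 ↦ 0  <
A = 2, B = 1 ↦ 1  <
A = 2, B = 2 ↦ 3  ≥
A = 2, B = 3 ↦ 2  <
A = 3, B = 0 ↦ 0  <
A = 3, B = 1 ↦ 1  <
A = 3, B = 2 ↦ 2  <
A = 3, B = 3 ↦ 3  ≥
So 4 of the 16 assignments meet the threshold.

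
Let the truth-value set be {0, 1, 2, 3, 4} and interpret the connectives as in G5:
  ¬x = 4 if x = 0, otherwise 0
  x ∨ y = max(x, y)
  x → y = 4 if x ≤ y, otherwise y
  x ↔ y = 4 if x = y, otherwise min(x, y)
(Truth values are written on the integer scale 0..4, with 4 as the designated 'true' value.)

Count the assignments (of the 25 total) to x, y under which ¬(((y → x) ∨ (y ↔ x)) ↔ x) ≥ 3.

value 4: 1 assignment (counts)
value 0: 24 assignments
So 1 of the 25 assignments meets the threshold.

1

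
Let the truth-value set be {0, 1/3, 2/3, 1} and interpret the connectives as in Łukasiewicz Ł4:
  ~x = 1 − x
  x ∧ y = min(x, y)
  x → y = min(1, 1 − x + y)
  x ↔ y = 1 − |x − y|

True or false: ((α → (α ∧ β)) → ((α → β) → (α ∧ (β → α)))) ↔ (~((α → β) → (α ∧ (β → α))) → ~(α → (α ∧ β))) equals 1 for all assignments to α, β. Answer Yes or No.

Yes

α = 0, β = 0 ↦ 1
α = 0, β = 1/3 ↦ 1
α = 0, β = 2/3 ↦ 1
α = 0, β = 1 ↦ 1
α = 1/3, β = 0 ↦ 1
α = 1/3, β = 1/3 ↦ 1
α = 1/3, β = 2/3 ↦ 1
α = 1/3, β = 1 ↦ 1
α = 2/3, β = 0 ↦ 1
α = 2/3, β = 1/3 ↦ 1
α = 2/3, β = 2/3 ↦ 1
α = 2/3, β = 1 ↦ 1
α = 1, β = 0 ↦ 1
α = 1, β = 1/3 ↦ 1
α = 1, β = 2/3 ↦ 1
α = 1, β = 1 ↦ 1
Every assignment gives a value ≥ 1.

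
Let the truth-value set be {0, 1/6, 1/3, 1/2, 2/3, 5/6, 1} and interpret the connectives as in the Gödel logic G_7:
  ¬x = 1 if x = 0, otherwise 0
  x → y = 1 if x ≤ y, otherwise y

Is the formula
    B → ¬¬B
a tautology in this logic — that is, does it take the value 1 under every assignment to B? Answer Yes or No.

B = 0 ↦ 1
B = 1/6 ↦ 1
B = 1/3 ↦ 1
B = 1/2 ↦ 1
B = 2/3 ↦ 1
B = 5/6 ↦ 1
B = 1 ↦ 1
Every assignment gives a value ≥ 1.

Yes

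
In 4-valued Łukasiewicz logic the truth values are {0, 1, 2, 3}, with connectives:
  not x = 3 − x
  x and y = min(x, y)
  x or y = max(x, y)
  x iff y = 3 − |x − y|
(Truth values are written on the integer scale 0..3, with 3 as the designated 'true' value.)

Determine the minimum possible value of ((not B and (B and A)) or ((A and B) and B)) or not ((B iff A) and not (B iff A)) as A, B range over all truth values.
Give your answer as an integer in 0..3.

2

Take A = 0, B = 1:
not B = not 1 = 2
B and A = 1 and 0 = 0
not B and (B and A) = 2 and 0 = 0
A and B = 0 and 1 = 0
(A and B) and B = 0 and 1 = 0
(not B and (B and A)) or ((A and B) and B) = 0 or 0 = 0
B iff A = 1 iff 0 = 2
B iff A = 1 iff 0 = 2
not (B iff A) = not 2 = 1
(B iff A) and not (B iff A) = 2 and 1 = 1
not ((B iff A) and not (B iff A)) = not 1 = 2
((not B and (B and A)) or ((A and B) and B)) or not ((B iff A) and not (B iff A)) = 0 or 2 = 2
No assignment yields a value below 2, so this is the minimum.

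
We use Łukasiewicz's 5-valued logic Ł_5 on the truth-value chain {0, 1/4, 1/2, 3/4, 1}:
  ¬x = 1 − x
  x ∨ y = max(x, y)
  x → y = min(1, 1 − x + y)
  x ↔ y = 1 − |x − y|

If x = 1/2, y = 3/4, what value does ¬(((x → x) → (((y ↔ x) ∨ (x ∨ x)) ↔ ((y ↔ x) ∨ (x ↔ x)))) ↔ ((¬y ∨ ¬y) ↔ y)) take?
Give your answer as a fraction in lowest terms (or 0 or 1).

1/4

x → x = 1/2 → 1/2 = 1
y ↔ x = 3/4 ↔ 1/2 = 3/4
x ∨ x = 1/2 ∨ 1/2 = 1/2
(y ↔ x) ∨ (x ∨ x) = 3/4 ∨ 1/2 = 3/4
y ↔ x = 3/4 ↔ 1/2 = 3/4
x ↔ x = 1/2 ↔ 1/2 = 1
(y ↔ x) ∨ (x ↔ x) = 3/4 ∨ 1 = 1
((y ↔ x) ∨ (x ∨ x)) ↔ ((y ↔ x) ∨ (x ↔ x)) = 3/4 ↔ 1 = 3/4
(x → x) → (((y ↔ x) ∨ (x ∨ x)) ↔ ((y ↔ x) ∨ (x ↔ x))) = 1 → 3/4 = 3/4
¬y = ¬3/4 = 1/4
¬y = ¬3/4 = 1/4
¬y ∨ ¬y = 1/4 ∨ 1/4 = 1/4
(¬y ∨ ¬y) ↔ y = 1/4 ↔ 3/4 = 1/2
((x → x) → (((y ↔ x) ∨ (x ∨ x)) ↔ ((y ↔ x) ∨ (x ↔ x)))) ↔ ((¬y ∨ ¬y) ↔ y) = 3/4 ↔ 1/2 = 3/4
¬(((x → x) → (((y ↔ x) ∨ (x ∨ x)) ↔ ((y ↔ x) ∨ (x ↔ x)))) ↔ ((¬y ∨ ¬y) ↔ y)) = ¬3/4 = 1/4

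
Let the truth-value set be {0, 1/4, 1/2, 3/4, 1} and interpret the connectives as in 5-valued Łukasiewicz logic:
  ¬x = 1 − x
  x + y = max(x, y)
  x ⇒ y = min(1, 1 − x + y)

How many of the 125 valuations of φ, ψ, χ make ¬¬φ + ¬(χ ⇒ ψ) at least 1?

29

value 1: 29 assignments (counts)
value 3/4: 30 assignments
value 1/2: 28 assignments
value 1/4: 23 assignments
value 0: 15 assignments
So 29 of the 125 assignments meet the threshold.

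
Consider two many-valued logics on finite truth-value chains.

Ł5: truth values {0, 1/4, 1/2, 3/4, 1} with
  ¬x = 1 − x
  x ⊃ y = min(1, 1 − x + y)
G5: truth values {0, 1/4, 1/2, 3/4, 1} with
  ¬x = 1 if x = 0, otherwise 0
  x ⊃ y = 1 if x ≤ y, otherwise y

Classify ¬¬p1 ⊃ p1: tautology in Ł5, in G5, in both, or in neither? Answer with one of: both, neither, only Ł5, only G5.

In Ł5: every assignment gives 1 — tautology.
In G5: at p1 = 1/4 the value is 1/4 — not a tautology.

only Ł5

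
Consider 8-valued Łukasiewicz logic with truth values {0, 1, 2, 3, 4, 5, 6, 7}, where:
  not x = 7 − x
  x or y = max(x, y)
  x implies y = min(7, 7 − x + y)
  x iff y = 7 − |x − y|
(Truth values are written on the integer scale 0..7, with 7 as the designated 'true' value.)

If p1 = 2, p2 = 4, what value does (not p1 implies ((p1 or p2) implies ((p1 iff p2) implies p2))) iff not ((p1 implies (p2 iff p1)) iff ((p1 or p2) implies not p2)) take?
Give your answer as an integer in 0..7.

1

not p1 = not 2 = 5
p1 or p2 = 2 or 4 = 4
p1 iff p2 = 2 iff 4 = 5
(p1 iff p2) implies p2 = 5 implies 4 = 6
(p1 or p2) implies ((p1 iff p2) implies p2) = 4 implies 6 = 7
not p1 implies ((p1 or p2) implies ((p1 iff p2) implies p2)) = 5 implies 7 = 7
p2 iff p1 = 4 iff 2 = 5
p1 implies (p2 iff p1) = 2 implies 5 = 7
p1 or p2 = 2 or 4 = 4
not p2 = not 4 = 3
(p1 or p2) implies not p2 = 4 implies 3 = 6
(p1 implies (p2 iff p1)) iff ((p1 or p2) implies not p2) = 7 iff 6 = 6
not ((p1 implies (p2 iff p1)) iff ((p1 or p2) implies not p2)) = not 6 = 1
(not p1 implies ((p1 or p2) implies ((p1 iff p2) implies p2))) iff not ((p1 implies (p2 iff p1)) iff ((p1 or p2) implies not p2)) = 7 iff 1 = 1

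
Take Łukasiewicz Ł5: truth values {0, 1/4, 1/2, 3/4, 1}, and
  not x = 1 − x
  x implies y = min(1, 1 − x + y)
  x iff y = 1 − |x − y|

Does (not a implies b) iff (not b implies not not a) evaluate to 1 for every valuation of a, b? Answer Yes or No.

Yes

At a = 1/2, b = 3/4, for instance:
not a = not 1/2 = 1/2
not a implies b = 1/2 implies 3/4 = 1
not b = not 3/4 = 1/4
not not a = not 1/2 = 1/2
not b implies not not a = 1/4 implies 1/2 = 1
(not a implies b) iff (not b implies not not a) = 1 iff 1 = 1
and checking the remaining 24 assignments likewise gives ≥ 1 in every case.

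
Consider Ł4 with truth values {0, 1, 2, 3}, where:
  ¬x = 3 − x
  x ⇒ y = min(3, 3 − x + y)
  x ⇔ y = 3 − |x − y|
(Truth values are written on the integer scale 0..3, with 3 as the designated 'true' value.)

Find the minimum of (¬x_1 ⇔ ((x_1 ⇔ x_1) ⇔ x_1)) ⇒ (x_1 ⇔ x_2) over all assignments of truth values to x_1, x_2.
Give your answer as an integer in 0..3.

2

Take x_1 = 1, x_2 = 3:
¬x_1 = ¬1 = 2
x_1 ⇔ x_1 = 1 ⇔ 1 = 3
(x_1 ⇔ x_1) ⇔ x_1 = 3 ⇔ 1 = 1
¬x_1 ⇔ ((x_1 ⇔ x_1) ⇔ x_1) = 2 ⇔ 1 = 2
x_1 ⇔ x_2 = 1 ⇔ 3 = 1
(¬x_1 ⇔ ((x_1 ⇔ x_1) ⇔ x_1)) ⇒ (x_1 ⇔ x_2) = 2 ⇒ 1 = 2
No assignment yields a value below 2, so this is the minimum.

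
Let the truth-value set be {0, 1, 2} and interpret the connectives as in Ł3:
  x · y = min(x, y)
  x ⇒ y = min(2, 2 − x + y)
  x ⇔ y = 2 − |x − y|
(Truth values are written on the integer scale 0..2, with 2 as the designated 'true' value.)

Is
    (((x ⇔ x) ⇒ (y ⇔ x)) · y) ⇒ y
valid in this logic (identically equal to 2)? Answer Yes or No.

x = 0, y = 0 ↦ 2
x = 0, y = 1 ↦ 2
x = 0, y = 2 ↦ 2
x = 1, y = 0 ↦ 2
x = 1, y = 1 ↦ 2
x = 1, y = 2 ↦ 2
x = 2, y = 0 ↦ 2
x = 2, y = 1 ↦ 2
x = 2, y = 2 ↦ 2
Every assignment gives a value ≥ 2.

Yes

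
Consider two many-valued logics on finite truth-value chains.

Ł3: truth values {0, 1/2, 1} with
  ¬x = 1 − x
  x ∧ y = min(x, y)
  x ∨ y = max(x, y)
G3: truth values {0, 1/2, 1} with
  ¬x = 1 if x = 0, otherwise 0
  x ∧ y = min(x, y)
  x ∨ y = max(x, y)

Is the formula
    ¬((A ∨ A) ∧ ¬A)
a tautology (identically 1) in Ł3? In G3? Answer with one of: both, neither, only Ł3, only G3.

only G3

In Ł3: at A = 1/2 the value is 1/2 — not a tautology.
In G3: every assignment gives 1 — tautology.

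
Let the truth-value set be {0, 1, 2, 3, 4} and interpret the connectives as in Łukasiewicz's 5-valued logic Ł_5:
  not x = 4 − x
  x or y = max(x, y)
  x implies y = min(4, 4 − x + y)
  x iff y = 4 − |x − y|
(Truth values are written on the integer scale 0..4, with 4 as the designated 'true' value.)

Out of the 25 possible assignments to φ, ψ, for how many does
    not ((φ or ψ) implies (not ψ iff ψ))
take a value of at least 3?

7

value 4: 6 assignments (counts)
value 3: 1 assignment (counts)
value 2: 3 assignments
value 1: 6 assignments
value 0: 9 assignments
So 7 of the 25 assignments meet the threshold.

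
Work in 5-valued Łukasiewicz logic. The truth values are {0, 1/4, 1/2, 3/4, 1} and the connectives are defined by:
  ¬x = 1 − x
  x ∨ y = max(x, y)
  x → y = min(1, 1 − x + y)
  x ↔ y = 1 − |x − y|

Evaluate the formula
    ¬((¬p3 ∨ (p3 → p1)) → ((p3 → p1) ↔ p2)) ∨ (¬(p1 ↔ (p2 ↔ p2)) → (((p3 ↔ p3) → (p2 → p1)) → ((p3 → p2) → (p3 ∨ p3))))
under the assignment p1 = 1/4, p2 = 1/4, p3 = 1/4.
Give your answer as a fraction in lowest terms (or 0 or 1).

3/4

¬p3 = ¬1/4 = 3/4
p3 → p1 = 1/4 → 1/4 = 1
¬p3 ∨ (p3 → p1) = 3/4 ∨ 1 = 1
p3 → p1 = 1/4 → 1/4 = 1
(p3 → p1) ↔ p2 = 1 ↔ 1/4 = 1/4
(¬p3 ∨ (p3 → p1)) → ((p3 → p1) ↔ p2) = 1 → 1/4 = 1/4
¬((¬p3 ∨ (p3 → p1)) → ((p3 → p1) ↔ p2)) = ¬1/4 = 3/4
p2 ↔ p2 = 1/4 ↔ 1/4 = 1
p1 ↔ (p2 ↔ p2) = 1/4 ↔ 1 = 1/4
¬(p1 ↔ (p2 ↔ p2)) = ¬1/4 = 3/4
p3 ↔ p3 = 1/4 ↔ 1/4 = 1
p2 → p1 = 1/4 → 1/4 = 1
(p3 ↔ p3) → (p2 → p1) = 1 → 1 = 1
p3 → p2 = 1/4 → 1/4 = 1
p3 ∨ p3 = 1/4 ∨ 1/4 = 1/4
(p3 → p2) → (p3 ∨ p3) = 1 → 1/4 = 1/4
((p3 ↔ p3) → (p2 → p1)) → ((p3 → p2) → (p3 ∨ p3)) = 1 → 1/4 = 1/4
¬(p1 ↔ (p2 ↔ p2)) → (((p3 ↔ p3) → (p2 → p1)) → ((p3 → p2) → (p3 ∨ p3))) = 3/4 → 1/4 = 1/2
¬((¬p3 ∨ (p3 → p1)) → ((p3 → p1) ↔ p2)) ∨ (¬(p1 ↔ (p2 ↔ p2)) → (((p3 ↔ p3) → (p2 → p1)) → ((p3 → p2) → (p3 ∨ p3)))) = 3/4 ∨ 1/2 = 3/4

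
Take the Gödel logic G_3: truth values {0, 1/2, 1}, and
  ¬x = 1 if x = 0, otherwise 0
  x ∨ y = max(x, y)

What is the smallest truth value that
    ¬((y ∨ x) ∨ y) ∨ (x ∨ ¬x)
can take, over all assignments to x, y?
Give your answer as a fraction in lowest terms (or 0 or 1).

1/2

Take x = 1/2, y = 0:
y ∨ x = 0 ∨ 1/2 = 1/2
(y ∨ x) ∨ y = 1/2 ∨ 0 = 1/2
¬((y ∨ x) ∨ y) = ¬1/2 = 0
¬x = ¬1/2 = 0
x ∨ ¬x = 1/2 ∨ 0 = 1/2
¬((y ∨ x) ∨ y) ∨ (x ∨ ¬x) = 0 ∨ 1/2 = 1/2
No assignment yields a value below 1/2, so this is the minimum.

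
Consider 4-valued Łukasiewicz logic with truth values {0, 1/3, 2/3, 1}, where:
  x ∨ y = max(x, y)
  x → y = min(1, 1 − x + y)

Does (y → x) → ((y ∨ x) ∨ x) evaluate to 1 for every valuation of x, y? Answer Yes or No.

No

Counterexample: take x = 0, y = 0.
y → x = 0 → 0 = 1
y ∨ x = 0 ∨ 0 = 0
(y ∨ x) ∨ x = 0 ∨ 0 = 0
(y → x) → ((y ∨ x) ∨ x) = 1 → 0 = 0
This gives 0 ≠ 1.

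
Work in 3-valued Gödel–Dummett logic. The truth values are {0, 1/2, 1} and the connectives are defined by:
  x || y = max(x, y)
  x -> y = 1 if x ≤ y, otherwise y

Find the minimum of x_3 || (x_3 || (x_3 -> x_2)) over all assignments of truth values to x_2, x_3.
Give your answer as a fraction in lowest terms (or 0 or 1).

Take x_2 = 0, x_3 = 1/2:
x_3 -> x_2 = 1/2 -> 0 = 0
x_3 || (x_3 -> x_2) = 1/2 || 0 = 1/2
x_3 || (x_3 || (x_3 -> x_2)) = 1/2 || 1/2 = 1/2
No assignment yields a value below 1/2, so this is the minimum.

1/2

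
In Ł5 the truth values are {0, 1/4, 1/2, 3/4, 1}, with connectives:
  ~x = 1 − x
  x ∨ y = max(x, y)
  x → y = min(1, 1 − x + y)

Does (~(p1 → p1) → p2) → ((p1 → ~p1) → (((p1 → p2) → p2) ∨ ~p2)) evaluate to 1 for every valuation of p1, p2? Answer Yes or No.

Counterexample: take p1 = 0, p2 = 1/4.
p1 → p1 = 0 → 0 = 1
~(p1 → p1) = ~1 = 0
~(p1 → p1) → p2 = 0 → 1/4 = 1
~p1 = ~0 = 1
p1 → ~p1 = 0 → 1 = 1
p1 → p2 = 0 → 1/4 = 1
(p1 → p2) → p2 = 1 → 1/4 = 1/4
~p2 = ~1/4 = 3/4
((p1 → p2) → p2) ∨ ~p2 = 1/4 ∨ 3/4 = 3/4
(p1 → ~p1) → (((p1 → p2) → p2) ∨ ~p2) = 1 → 3/4 = 3/4
(~(p1 → p1) → p2) → ((p1 → ~p1) → (((p1 → p2) → p2) ∨ ~p2)) = 1 → 3/4 = 3/4
This gives 3/4 ≠ 1.

No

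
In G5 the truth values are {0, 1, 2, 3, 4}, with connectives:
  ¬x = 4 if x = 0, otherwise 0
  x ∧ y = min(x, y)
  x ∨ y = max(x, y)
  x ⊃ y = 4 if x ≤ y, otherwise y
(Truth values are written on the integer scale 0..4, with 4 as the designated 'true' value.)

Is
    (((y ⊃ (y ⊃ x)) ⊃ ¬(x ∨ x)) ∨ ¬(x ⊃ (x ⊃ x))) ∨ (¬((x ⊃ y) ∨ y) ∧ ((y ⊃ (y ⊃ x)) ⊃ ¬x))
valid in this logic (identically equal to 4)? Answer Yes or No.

Counterexample: take x = 1, y = 0.
y ⊃ x = 0 ⊃ 1 = 4
y ⊃ (y ⊃ x) = 0 ⊃ 4 = 4
x ∨ x = 1 ∨ 1 = 1
¬(x ∨ x) = ¬1 = 0
(y ⊃ (y ⊃ x)) ⊃ ¬(x ∨ x) = 4 ⊃ 0 = 0
x ⊃ x = 1 ⊃ 1 = 4
x ⊃ (x ⊃ x) = 1 ⊃ 4 = 4
¬(x ⊃ (x ⊃ x)) = ¬4 = 0
((y ⊃ (y ⊃ x)) ⊃ ¬(x ∨ x)) ∨ ¬(x ⊃ (x ⊃ x)) = 0 ∨ 0 = 0
x ⊃ y = 1 ⊃ 0 = 0
(x ⊃ y) ∨ y = 0 ∨ 0 = 0
¬((x ⊃ y) ∨ y) = ¬0 = 4
y ⊃ x = 0 ⊃ 1 = 4
y ⊃ (y ⊃ x) = 0 ⊃ 4 = 4
¬x = ¬1 = 0
(y ⊃ (y ⊃ x)) ⊃ ¬x = 4 ⊃ 0 = 0
¬((x ⊃ y) ∨ y) ∧ ((y ⊃ (y ⊃ x)) ⊃ ¬x) = 4 ∧ 0 = 0
(((y ⊃ (y ⊃ x)) ⊃ ¬(x ∨ x)) ∨ ¬(x ⊃ (x ⊃ x))) ∨ (¬((x ⊃ y) ∨ y) ∧ ((y ⊃ (y ⊃ x)) ⊃ ¬x)) = 0 ∨ 0 = 0
This gives 0 ≠ 4.

No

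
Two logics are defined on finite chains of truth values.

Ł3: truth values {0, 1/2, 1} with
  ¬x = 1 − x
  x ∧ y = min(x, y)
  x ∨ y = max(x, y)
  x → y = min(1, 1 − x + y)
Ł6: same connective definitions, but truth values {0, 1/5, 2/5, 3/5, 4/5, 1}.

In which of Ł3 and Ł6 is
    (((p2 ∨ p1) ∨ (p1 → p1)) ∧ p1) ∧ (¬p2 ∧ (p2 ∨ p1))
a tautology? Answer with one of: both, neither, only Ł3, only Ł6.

In Ł3: at p1 = 0, p2 = 0 the value is 0 — not a tautology.
In Ł6: at p1 = 0, p2 = 0 the value is 0 — not a tautology.

neither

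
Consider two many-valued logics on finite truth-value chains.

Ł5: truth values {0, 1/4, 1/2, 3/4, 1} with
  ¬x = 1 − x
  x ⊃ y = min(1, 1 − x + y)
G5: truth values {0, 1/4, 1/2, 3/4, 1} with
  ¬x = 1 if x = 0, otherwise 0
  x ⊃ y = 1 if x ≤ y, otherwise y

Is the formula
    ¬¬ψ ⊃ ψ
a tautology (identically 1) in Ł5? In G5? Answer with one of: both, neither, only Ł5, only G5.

In Ł5: every assignment gives 1 — tautology.
In G5: at ψ = 1/4 the value is 1/4 — not a tautology.

only Ł5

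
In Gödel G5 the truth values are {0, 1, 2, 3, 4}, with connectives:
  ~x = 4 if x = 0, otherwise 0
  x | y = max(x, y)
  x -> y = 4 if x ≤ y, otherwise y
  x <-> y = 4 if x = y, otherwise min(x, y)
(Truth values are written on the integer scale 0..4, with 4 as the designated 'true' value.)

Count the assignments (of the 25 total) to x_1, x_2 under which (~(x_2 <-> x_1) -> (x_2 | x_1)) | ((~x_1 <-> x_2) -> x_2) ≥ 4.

value 4: 22 assignments (counts)
value 3: 1 assignment
value 2: 1 assignment
value 1: 1 assignment
So 22 of the 25 assignments meet the threshold.

22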